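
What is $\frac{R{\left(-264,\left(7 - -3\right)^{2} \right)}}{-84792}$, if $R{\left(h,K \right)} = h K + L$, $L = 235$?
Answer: $\frac{26165}{84792} \approx 0.30858$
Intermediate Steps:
$R{\left(h,K \right)} = 235 + K h$ ($R{\left(h,K \right)} = h K + 235 = K h + 235 = 235 + K h$)
$\frac{R{\left(-264,\left(7 - -3\right)^{2} \right)}}{-84792} = \frac{235 + \left(7 - -3\right)^{2} \left(-264\right)}{-84792} = \left(235 + \left(7 + 3\right)^{2} \left(-264\right)\right) \left(- \frac{1}{84792}\right) = \left(235 + 10^{2} \left(-264\right)\right) \left(- \frac{1}{84792}\right) = \left(235 + 100 \left(-264\right)\right) \left(- \frac{1}{84792}\right) = \left(235 - 26400\right) \left(- \frac{1}{84792}\right) = \left(-26165\right) \left(- \frac{1}{84792}\right) = \frac{26165}{84792}$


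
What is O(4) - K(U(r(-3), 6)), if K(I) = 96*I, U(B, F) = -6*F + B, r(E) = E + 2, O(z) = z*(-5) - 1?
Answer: 3531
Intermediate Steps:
O(z) = -1 - 5*z (O(z) = -5*z - 1 = -1 - 5*z)
r(E) = 2 + E
U(B, F) = B - 6*F
O(4) - K(U(r(-3), 6)) = (-1 - 5*4) - 96*((2 - 3) - 6*6) = (-1 - 20) - 96*(-1 - 36) = -21 - 96*(-37) = -21 - 1*(-3552) = -21 + 3552 = 3531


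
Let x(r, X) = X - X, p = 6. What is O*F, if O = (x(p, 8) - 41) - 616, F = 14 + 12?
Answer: -17082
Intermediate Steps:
F = 26
x(r, X) = 0
O = -657 (O = (0 - 41) - 616 = -41 - 616 = -657)
O*F = -657*26 = -17082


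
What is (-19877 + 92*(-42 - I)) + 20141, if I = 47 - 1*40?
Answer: -4244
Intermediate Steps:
I = 7 (I = 47 - 40 = 7)
(-19877 + 92*(-42 - I)) + 20141 = (-19877 + 92*(-42 - 1*7)) + 20141 = (-19877 + 92*(-42 - 7)) + 20141 = (-19877 + 92*(-49)) + 20141 = (-19877 - 4508) + 20141 = -24385 + 20141 = -4244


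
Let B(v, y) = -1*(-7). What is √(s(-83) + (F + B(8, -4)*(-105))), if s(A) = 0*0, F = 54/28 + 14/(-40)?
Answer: I*√3593765/70 ≈ 27.082*I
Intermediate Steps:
F = 221/140 (F = 54*(1/28) + 14*(-1/40) = 27/14 - 7/20 = 221/140 ≈ 1.5786)
B(v, y) = 7
s(A) = 0
√(s(-83) + (F + B(8, -4)*(-105))) = √(0 + (221/140 + 7*(-105))) = √(0 + (221/140 - 735)) = √(0 - 102679/140) = √(-102679/140) = I*√3593765/70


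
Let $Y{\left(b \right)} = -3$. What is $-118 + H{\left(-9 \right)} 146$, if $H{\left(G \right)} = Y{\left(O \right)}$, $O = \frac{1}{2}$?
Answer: $-556$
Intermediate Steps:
$O = \frac{1}{2} \approx 0.5$
$H{\left(G \right)} = -3$
$-118 + H{\left(-9 \right)} 146 = -118 - 438 = -556$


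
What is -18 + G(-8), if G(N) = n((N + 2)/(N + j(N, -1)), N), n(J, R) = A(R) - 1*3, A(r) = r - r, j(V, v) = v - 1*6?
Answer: -21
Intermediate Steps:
j(V, v) = -6 + v (j(V, v) = v - 6 = -6 + v)
A(r) = 0
n(J, R) = -3 (n(J, R) = 0 - 1*3 = 0 - 3 = -3)
G(N) = -3
-18 + G(-8) = -18 - 3 = -21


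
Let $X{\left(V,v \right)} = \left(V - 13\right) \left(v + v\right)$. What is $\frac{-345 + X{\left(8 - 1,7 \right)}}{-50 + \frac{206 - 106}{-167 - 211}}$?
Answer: $\frac{81081}{9500} \approx 8.5348$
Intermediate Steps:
$X{\left(V,v \right)} = 2 v \left(-13 + V\right)$ ($X{\left(V,v \right)} = \left(-13 + V\right) 2 v = 2 v \left(-13 + V\right)$)
$\frac{-345 + X{\left(8 - 1,7 \right)}}{-50 + \frac{206 - 106}{-167 - 211}} = \frac{-345 + 2 \cdot 7 \left(-13 + \left(8 - 1\right)\right)}{-50 + \frac{206 - 106}{-167 - 211}} = \frac{-345 + 2 \cdot 7 \left(-13 + 7\right)}{-50 + \frac{100}{-378}} = \frac{-345 + 2 \cdot 7 \left(-6\right)}{-50 + 100 \left(- \frac{1}{378}\right)} = \frac{-345 - 84}{-50 - \frac{50}{189}} = - \frac{429}{- \frac{9500}{189}} = \left(-429\right) \left(- \frac{189}{9500}\right) = \frac{81081}{9500}$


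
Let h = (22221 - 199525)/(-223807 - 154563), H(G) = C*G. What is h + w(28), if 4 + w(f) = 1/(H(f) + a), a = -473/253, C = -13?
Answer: -225052471/63679671 ≈ -3.5341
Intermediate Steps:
a = -43/23 (a = -473*1/253 = -43/23 ≈ -1.8696)
H(G) = -13*G
w(f) = -4 + 1/(-43/23 - 13*f) (w(f) = -4 + 1/(-13*f - 43/23) = -4 + 1/(-43/23 - 13*f))
h = 88652/189185 (h = -177304/(-378370) = -177304*(-1/378370) = 88652/189185 ≈ 0.46860)
h + w(28) = 88652/189185 + 13*(-15 - 92*28)/(43 + 299*28) = 88652/189185 + 13*(-15 - 2576)/(43 + 8372) = 88652/189185 + 13*(-2591)/8415 = 88652/189185 + 13*(1/8415)*(-2591) = 88652/189185 - 33683/8415 = -225052471/63679671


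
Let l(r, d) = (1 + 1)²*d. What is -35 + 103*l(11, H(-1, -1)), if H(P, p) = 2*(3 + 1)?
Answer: 3261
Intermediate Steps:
H(P, p) = 8 (H(P, p) = 2*4 = 8)
l(r, d) = 4*d (l(r, d) = 2²*d = 4*d)
-35 + 103*l(11, H(-1, -1)) = -35 + 103*(4*8) = -35 + 103*32 = -35 + 3296 = 3261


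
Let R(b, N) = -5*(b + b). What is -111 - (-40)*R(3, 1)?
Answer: -1311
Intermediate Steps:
R(b, N) = -10*b
-111 - (-40)*R(3, 1) = -111 - (-40)*(-10*3) = -111 - (-40)*(-30) = -111 - 8*150 = -111 - 1200 = -1311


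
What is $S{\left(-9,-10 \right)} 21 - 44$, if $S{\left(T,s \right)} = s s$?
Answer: $2056$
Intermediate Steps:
$S{\left(T,s \right)} = s^{2}$
$S{\left(-9,-10 \right)} 21 - 44 = \left(-10\right)^{2} \cdot 21 - 44 = 100 \cdot 21 - 44 = 2100 - 44 = 2056$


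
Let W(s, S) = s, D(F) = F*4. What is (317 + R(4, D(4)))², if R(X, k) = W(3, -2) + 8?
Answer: 107584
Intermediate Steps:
D(F) = 4*F
R(X, k) = 11 (R(X, k) = 3 + 8 = 11)
(317 + R(4, D(4)))² = (317 + 11)² = 328² = 107584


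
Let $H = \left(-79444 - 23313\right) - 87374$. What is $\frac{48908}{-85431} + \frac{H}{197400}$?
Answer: $- \frac{8632506887}{5621359800} \approx -1.5357$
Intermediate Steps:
$H = -190131$ ($H = -102757 - 87374 = -190131$)
$\frac{48908}{-85431} + \frac{H}{197400} = \frac{48908}{-85431} - \frac{190131}{197400} = 48908 \left(- \frac{1}{85431}\right) - \frac{63377}{65800} = - \frac{48908}{85431} - \frac{63377}{65800} = - \frac{8632506887}{5621359800}$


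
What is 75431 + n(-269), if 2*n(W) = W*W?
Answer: 223223/2 ≈ 1.1161e+5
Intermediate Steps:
n(W) = W**2/2 (n(W) = (W*W)/2 = W**2/2)
75431 + n(-269) = 75431 + (1/2)*(-269)**2 = 75431 + (1/2)*72361 = 75431 + 72361/2 = 223223/2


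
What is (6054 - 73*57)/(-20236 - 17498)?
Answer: -631/12578 ≈ -0.050167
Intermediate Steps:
(6054 - 73*57)/(-20236 - 17498) = (6054 - 4161)/(-37734) = 1893*(-1/37734) = -631/12578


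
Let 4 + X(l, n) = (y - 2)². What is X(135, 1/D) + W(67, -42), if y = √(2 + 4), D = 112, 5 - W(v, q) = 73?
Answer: -62 - 4*√6 ≈ -71.798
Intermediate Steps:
W(v, q) = -68 (W(v, q) = 5 - 1*73 = 5 - 73 = -68)
y = √6 ≈ 2.4495
X(l, n) = -4 + (-2 + √6)² (X(l, n) = -4 + (√6 - 2)² = -4 + (-2 + √6)²)
X(135, 1/D) + W(67, -42) = (6 - 4*√6) - 68 = -62 - 4*√6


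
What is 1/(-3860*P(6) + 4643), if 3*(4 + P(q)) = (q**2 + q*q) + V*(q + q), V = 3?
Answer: -1/118877 ≈ -8.4121e-6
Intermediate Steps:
P(q) = -4 + 2*q + 2*q**2/3 (P(q) = -4 + ((q**2 + q*q) + 3*(q + q))/3 = -4 + ((q**2 + q**2) + 3*(2*q))/3 = -4 + (2*q**2 + 6*q)/3 = -4 + (2*q + 2*q**2/3) = -4 + 2*q + 2*q**2/3)
1/(-3860*P(6) + 4643) = 1/(-3860*(-4 + 2*6 + (2/3)*6**2) + 4643) = 1/(-3860*(-4 + 12 + (2/3)*36) + 4643) = 1/(-3860*(-4 + 12 + 24) + 4643) = 1/(-3860*32 + 4643) = 1/(-123520 + 4643) = 1/(-118877) = -1/118877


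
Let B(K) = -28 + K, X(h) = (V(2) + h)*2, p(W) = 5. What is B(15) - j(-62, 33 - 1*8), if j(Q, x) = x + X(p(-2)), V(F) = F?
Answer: -52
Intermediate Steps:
X(h) = 4 + 2*h (X(h) = (2 + h)*2 = 4 + 2*h)
j(Q, x) = 14 + x (j(Q, x) = x + (4 + 2*5) = x + (4 + 10) = x + 14 = 14 + x)
B(15) - j(-62, 33 - 1*8) = (-28 + 15) - (14 + (33 - 1*8)) = -13 - (14 + (33 - 8)) = -13 - (14 + 25) = -13 - 1*39 = -13 - 39 = -52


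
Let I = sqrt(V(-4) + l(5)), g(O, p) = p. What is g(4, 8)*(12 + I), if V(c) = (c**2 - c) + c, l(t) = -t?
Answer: 96 + 8*sqrt(11) ≈ 122.53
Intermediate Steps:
V(c) = c**2
I = sqrt(11) (I = sqrt((-4)**2 - 1*5) = sqrt(16 - 5) = sqrt(11) ≈ 3.3166)
g(4, 8)*(12 + I) = 8*(12 + sqrt(11)) = 96 + 8*sqrt(11)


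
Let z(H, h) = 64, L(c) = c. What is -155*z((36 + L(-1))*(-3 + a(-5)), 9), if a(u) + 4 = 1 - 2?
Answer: -9920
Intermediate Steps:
a(u) = -5 (a(u) = -4 + (1 - 2) = -4 - 1 = -5)
-155*z((36 + L(-1))*(-3 + a(-5)), 9) = -155*64 = -9920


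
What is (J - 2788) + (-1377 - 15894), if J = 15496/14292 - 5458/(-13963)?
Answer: -1000665884045/49889799 ≈ -20058.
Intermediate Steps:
J = 73594096/49889799 (J = 15496*(1/14292) - 5458*(-1/13963) = 3874/3573 + 5458/13963 = 73594096/49889799 ≈ 1.4751)
(J - 2788) + (-1377 - 15894) = (73594096/49889799 - 2788) + (-1377 - 15894) = -139019165516/49889799 - 17271 = -1000665884045/49889799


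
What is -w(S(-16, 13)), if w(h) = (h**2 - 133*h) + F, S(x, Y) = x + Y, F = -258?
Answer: -150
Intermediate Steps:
S(x, Y) = Y + x
w(h) = -258 + h**2 - 133*h (w(h) = (h**2 - 133*h) - 258 = -258 + h**2 - 133*h)
-w(S(-16, 13)) = -(-258 + (13 - 16)**2 - 133*(13 - 16)) = -(-258 + (-3)**2 - 133*(-3)) = -(-258 + 9 + 399) = -1*150 = -150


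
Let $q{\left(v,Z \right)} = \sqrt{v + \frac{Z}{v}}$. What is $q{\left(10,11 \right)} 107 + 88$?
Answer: $88 + \frac{107 \sqrt{1110}}{10} \approx 444.49$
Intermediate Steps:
$q{\left(10,11 \right)} 107 + 88 = \sqrt{10 + \frac{11}{10}} \cdot 107 + 88 = \sqrt{\frac{111}{10}} \cdot 107 + 88 = \frac{\sqrt{1110}}{10} \cdot 107 + 88 = \frac{107 \sqrt{1110}}{10} + 88 = 88 + \frac{107 \sqrt{1110}}{10}$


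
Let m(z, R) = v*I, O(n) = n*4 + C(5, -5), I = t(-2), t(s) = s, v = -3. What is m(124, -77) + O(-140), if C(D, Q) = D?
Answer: -549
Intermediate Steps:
I = -2
O(n) = 5 + 4*n (O(n) = n*4 + 5 = 4*n + 5 = 5 + 4*n)
m(z, R) = 6 (m(z, R) = -3*(-2) = 6)
m(124, -77) + O(-140) = 6 + (5 + 4*(-140)) = 6 + (5 - 560) = 6 - 555 = -549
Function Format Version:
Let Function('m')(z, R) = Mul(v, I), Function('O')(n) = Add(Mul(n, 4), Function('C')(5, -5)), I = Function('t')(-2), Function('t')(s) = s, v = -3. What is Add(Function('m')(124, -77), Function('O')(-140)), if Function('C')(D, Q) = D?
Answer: -549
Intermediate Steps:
I = -2
Function('O')(n) = Add(5, Mul(4, n)) (Function('O')(n) = Add(Mul(n, 4), 5) = Add(Mul(4, n), 5) = Add(5, Mul(4, n)))
Function('m')(z, R) = 6 (Function('m')(z, R) = Mul(-3, -2) = 6)
Add(Function('m')(124, -77), Function('O')(-140)) = Add(6, Add(5, Mul(4, -140))) = Add(6, Add(5, -560)) = Add(6, -555) = -549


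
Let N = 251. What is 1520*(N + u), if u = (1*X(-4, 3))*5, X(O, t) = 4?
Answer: 411920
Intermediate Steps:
u = 20 (u = (1*4)*5 = 4*5 = 20)
1520*(N + u) = 1520*(251 + 20) = 1520*271 = 411920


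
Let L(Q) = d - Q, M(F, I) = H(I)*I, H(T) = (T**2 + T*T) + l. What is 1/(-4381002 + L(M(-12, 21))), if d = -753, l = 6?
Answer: -1/4400403 ≈ -2.2725e-7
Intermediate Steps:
H(T) = 6 + 2*T**2 (H(T) = (T**2 + T*T) + 6 = (T**2 + T**2) + 6 = 2*T**2 + 6 = 6 + 2*T**2)
M(F, I) = I*(6 + 2*I**2) (M(F, I) = (6 + 2*I**2)*I = I*(6 + 2*I**2))
L(Q) = -753 - Q
1/(-4381002 + L(M(-12, 21))) = 1/(-4381002 + (-753 - 2*21*(3 + 21**2))) = 1/(-4381002 + (-753 - 2*21*(3 + 441))) = 1/(-4381002 + (-753 - 2*21*444)) = 1/(-4381002 + (-753 - 1*18648)) = 1/(-4381002 + (-753 - 18648)) = 1/(-4381002 - 19401) = 1/(-4400403) = -1/4400403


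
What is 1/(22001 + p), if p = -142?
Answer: 1/21859 ≈ 4.5748e-5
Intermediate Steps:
1/(22001 + p) = 1/(22001 - 142) = 1/21859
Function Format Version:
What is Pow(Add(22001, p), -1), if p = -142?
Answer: Rational(1, 21859) ≈ 4.5748e-5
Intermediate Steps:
Pow(Add(22001, p), -1) = Pow(Add(22001, -142), -1) = Pow(21859, -1) = Rational(1, 21859)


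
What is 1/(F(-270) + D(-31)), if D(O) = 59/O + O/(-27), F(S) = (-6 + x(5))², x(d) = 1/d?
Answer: 20925/688117 ≈ 0.030409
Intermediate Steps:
F(S) = 841/25 (F(S) = (-6 + 1/5)² = (-6 + ⅕)² = (-29/5)² = 841/25)
D(O) = 59/O - O/27 (D(O) = 59/O + O*(-1/27) = 59/O - O/27)
1/(F(-270) + D(-31)) = 1/(841/25 + (59/(-31) - 1/27*(-31))) = 1/(841/25 + (59*(-1/31) + 31/27)) = 1/(841/25 + (-59/31 + 31/27)) = 1/(841/25 - 632/837) = 1/(688117/20925) = 20925/688117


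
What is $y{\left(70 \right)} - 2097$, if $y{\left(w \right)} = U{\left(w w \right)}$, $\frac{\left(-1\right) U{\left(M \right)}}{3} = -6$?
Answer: $-2079$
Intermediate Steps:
$U{\left(M \right)} = 18$ ($U{\left(M \right)} = \left(-3\right) \left(-6\right) = 18$)
$y{\left(w \right)} = 18$
$y{\left(70 \right)} - 2097 = 18 - 2097 = -2079$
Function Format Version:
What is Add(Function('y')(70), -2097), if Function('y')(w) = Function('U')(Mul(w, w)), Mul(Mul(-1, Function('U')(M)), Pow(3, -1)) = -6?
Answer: -2079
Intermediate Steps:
Function('U')(M) = 18 (Function('U')(M) = Mul(-3, -6) = 18)
Function('y')(w) = 18
Add(Function('y')(70), -2097) = Add(18, -2097) = -2079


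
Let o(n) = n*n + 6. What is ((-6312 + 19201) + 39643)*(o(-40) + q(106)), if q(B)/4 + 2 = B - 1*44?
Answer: 96974072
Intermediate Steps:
o(n) = 6 + n² (o(n) = n² + 6 = 6 + n²)
q(B) = -184 + 4*B (q(B) = -8 + 4*(B - 1*44) = -8 + 4*(B - 44) = -8 + 4*(-44 + B) = -8 + (-176 + 4*B) = -184 + 4*B)
((-6312 + 19201) + 39643)*(o(-40) + q(106)) = ((-6312 + 19201) + 39643)*((6 + (-40)²) + (-184 + 4*106)) = (12889 + 39643)*((6 + 1600) + (-184 + 424)) = 52532*(1606 + 240) = 52532*1846 = 96974072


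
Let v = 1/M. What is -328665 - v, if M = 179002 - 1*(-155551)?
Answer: -109955861746/334553 ≈ -3.2867e+5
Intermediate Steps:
M = 334553 (M = 179002 + 155551 = 334553)
v = 1/334553 ≈ 2.9891e-6
-328665 - v = -328665 - 1*1/334553 = -328665 - 1/334553 = -109955861746/334553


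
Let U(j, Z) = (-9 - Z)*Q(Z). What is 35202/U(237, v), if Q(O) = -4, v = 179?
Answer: 17601/376 ≈ 46.811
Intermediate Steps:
U(j, Z) = 36 + 4*Z (U(j, Z) = (-9 - Z)*(-4) = 36 + 4*Z)
35202/U(237, v) = 35202/(36 + 4*179) = 35202/(36 + 716) = 35202/752 = 35202*(1/752) = 17601/376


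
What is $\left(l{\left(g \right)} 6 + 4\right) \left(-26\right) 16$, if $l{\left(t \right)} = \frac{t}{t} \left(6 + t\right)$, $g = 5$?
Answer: $-29120$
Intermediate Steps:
$l{\left(t \right)} = 6 + t$ ($l{\left(t \right)} = 1 \left(6 + t\right) = 6 + t$)
$\left(l{\left(g \right)} 6 + 4\right) \left(-26\right) 16 = \left(\left(6 + 5\right) 6 + 4\right) \left(-26\right) 16 = \left(11 \cdot 6 + 4\right) \left(-26\right) 16 = \left(66 + 4\right) \left(-26\right) 16 = 70 \left(-26\right) 16 = \left(-1820\right) 16 = -29120$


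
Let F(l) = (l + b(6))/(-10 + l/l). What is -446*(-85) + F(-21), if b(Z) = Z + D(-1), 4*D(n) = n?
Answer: 1364821/36 ≈ 37912.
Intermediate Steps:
D(n) = n/4
b(Z) = -¼ + Z (b(Z) = Z + (¼)*(-1) = Z - ¼ = -¼ + Z)
F(l) = -23/36 - l/9 (F(l) = (l + (-¼ + 6))/(-10 + l/l) = (l + 23/4)/(-10 + 1) = (23/4 + l)/(-9) = -(23/4 + l)/9 = -23/36 - l/9)
-446*(-85) + F(-21) = -446*(-85) + (-23/36 - ⅑*(-21)) = 37910 + (-23/36 + 7/3) = 37910 + 61/36 = 1364821/36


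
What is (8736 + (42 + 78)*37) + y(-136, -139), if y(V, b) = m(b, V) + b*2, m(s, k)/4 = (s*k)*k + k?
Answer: -10271422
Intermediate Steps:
m(s, k) = 4*k + 4*s*k² (m(s, k) = 4*((s*k)*k + k) = 4*((k*s)*k + k) = 4*(s*k² + k) = 4*(k + s*k²) = 4*k + 4*s*k²)
y(V, b) = 2*b + 4*V*(1 + V*b) (y(V, b) = 4*V*(1 + V*b) + b*2 = 4*V*(1 + V*b) + 2*b = 2*b + 4*V*(1 + V*b))
(8736 + (42 + 78)*37) + y(-136, -139) = (8736 + (42 + 78)*37) + (2*(-139) + 4*(-136)*(1 - 136*(-139))) = (8736 + 120*37) + (-278 + 4*(-136)*(1 + 18904)) = (8736 + 4440) + (-278 + 4*(-136)*18905) = 13176 + (-278 - 10284320) = 13176 - 10284598 = -10271422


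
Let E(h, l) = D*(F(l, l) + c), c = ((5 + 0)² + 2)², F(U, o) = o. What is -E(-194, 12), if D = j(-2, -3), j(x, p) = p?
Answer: 2223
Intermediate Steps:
D = -3
c = 729 (c = (5² + 2)² = (25 + 2)² = 27² = 729)
E(h, l) = -2187 - 3*l (E(h, l) = -3*(l + 729) = -3*(729 + l) = -2187 - 3*l)
-E(-194, 12) = -(-2187 - 3*12) = -(-2187 - 36) = -1*(-2223) = 2223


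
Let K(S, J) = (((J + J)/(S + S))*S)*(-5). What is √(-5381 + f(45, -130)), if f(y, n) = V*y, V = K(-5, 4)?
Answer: I*√6281 ≈ 79.253*I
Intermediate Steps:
K(S, J) = -5*J (K(S, J) = (((2*J)/((2*S)))*S)*(-5) = (((2*J)*(1/(2*S)))*S)*(-5) = ((J/S)*S)*(-5) = J*(-5) = -5*J)
V = -20 (V = -5*4 = -20)
f(y, n) = -20*y
√(-5381 + f(45, -130)) = √(-5381 - 20*45) = √(-5381 - 900) = √(-6281) = I*√6281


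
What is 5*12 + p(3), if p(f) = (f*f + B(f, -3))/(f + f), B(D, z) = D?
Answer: 62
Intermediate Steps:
p(f) = (f + f**2)/(2*f) (p(f) = (f*f + f)/(f + f) = (f**2 + f)/((2*f)) = (f + f**2)*(1/(2*f)) = (f + f**2)/(2*f))
5*12 + p(3) = 5*12 + (1/2 + (1/2)*3) = 60 + (1/2 + 3/2) = 60 + 2 = 62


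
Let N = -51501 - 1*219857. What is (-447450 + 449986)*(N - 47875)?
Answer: -809574888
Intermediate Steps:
N = -271358 (N = -51501 - 219857 = -271358)
(-447450 + 449986)*(N - 47875) = (-447450 + 449986)*(-271358 - 47875) = 2536*(-319233) = -809574888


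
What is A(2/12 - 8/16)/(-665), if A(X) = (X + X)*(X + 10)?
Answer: 58/5985 ≈ 0.0096909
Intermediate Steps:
A(X) = 2*X*(10 + X) (A(X) = (2*X)*(10 + X) = 2*X*(10 + X))
A(2/12 - 8/16)/(-665) = (2*(2/12 - 8/16)*(10 + (2/12 - 8/16)))/(-665) = (2*(2*(1/12) - 8*1/16)*(10 + (2*(1/12) - 8*1/16)))*(-1/665) = (2*(⅙ - ½)*(10 + (⅙ - ½)))*(-1/665) = (2*(-⅓)*(10 - ⅓))*(-1/665) = (2*(-⅓)*(29/3))*(-1/665) = -58/9*(-1/665) = 58/5985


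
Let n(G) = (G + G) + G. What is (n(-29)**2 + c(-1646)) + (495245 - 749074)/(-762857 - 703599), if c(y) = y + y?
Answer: 6272286141/1466456 ≈ 4277.2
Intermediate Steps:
c(y) = 2*y
n(G) = 3*G (n(G) = 2*G + G = 3*G)
(n(-29)**2 + c(-1646)) + (495245 - 749074)/(-762857 - 703599) = ((3*(-29))**2 + 2*(-1646)) + (495245 - 749074)/(-762857 - 703599) = ((-87)**2 - 3292) - 253829/(-1466456) = (7569 - 3292) - 253829*(-1/1466456) = 4277 + 253829/1466456 = 6272286141/1466456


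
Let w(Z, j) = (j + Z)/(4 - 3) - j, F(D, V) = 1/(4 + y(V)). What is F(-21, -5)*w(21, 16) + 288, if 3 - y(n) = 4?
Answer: 295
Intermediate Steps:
y(n) = -1 (y(n) = 3 - 1*4 = 3 - 4 = -1)
F(D, V) = ⅓ (F(D, V) = 1/(4 - 1) = 1/3 = ⅓)
w(Z, j) = Z (w(Z, j) = (Z + j)/1 - j = (Z + j)*1 - j = (Z + j) - j = Z)
F(-21, -5)*w(21, 16) + 288 = (⅓)*21 + 288 = 7 + 288 = 295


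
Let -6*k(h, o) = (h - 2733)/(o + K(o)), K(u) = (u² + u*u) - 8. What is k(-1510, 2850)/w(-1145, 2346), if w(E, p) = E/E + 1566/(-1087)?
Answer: -4612141/46696297908 ≈ -9.8769e-5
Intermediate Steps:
K(u) = -8 + 2*u² (K(u) = (u² + u²) - 8 = 2*u² - 8 = -8 + 2*u²)
w(E, p) = -479/1087 (w(E, p) = 1 + 1566*(-1/1087) = 1 - 1566/1087 = -479/1087)
k(h, o) = -(-2733 + h)/(6*(-8 + o + 2*o²)) (k(h, o) = -(h - 2733)/(6*(o + (-8 + 2*o²))) = -(-2733 + h)/(6*(-8 + o + 2*o²)))
k(-1510, 2850)/w(-1145, 2346) = ((2733 - 1*(-1510))/(6*(-8 + 2850 + 2*2850²)))/(-479/1087) = ((2733 + 1510)/(6*(-8 + 2850 + 2*8122500)))*(-1087/479) = ((⅙)*4243/(-8 + 2850 + 16245000))*(-1087/479) = ((⅙)*4243/16247842)*(-1087/479) = ((⅙)*(1/16247842)*4243)*(-1087/479) = (4243/97487052)*(-1087/479) = -4612141/46696297908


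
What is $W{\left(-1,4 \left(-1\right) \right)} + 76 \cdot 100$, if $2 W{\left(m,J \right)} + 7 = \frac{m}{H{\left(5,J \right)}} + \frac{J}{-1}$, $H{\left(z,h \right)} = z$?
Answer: $\frac{37992}{5} \approx 7598.4$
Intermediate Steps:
$W{\left(m,J \right)} = - \frac{7}{2} - \frac{J}{2} + \frac{m}{10}$ ($W{\left(m,J \right)} = - \frac{7}{2} + \frac{\frac{m}{5} + \frac{J}{-1}}{2} = - \frac{7}{2} + \frac{m \frac{1}{5} + J \left(-1\right)}{2} = - \frac{7}{2} + \frac{\frac{m}{5} - J}{2} = - \frac{7}{2} + \frac{- J + \frac{m}{5}}{2} = - \frac{7}{2} - \left(\frac{J}{2} - \frac{m}{10}\right) = - \frac{7}{2} - \frac{J}{2} + \frac{m}{10}$)
$W{\left(-1,4 \left(-1\right) \right)} + 76 \cdot 100 = \left(- \frac{7}{2} - \frac{4 \left(-1\right)}{2} + \frac{1}{10} \left(-1\right)\right) + 76 \cdot 100 = \left(- \frac{7}{2} - -2 - \frac{1}{10}\right) + 7600 = \left(- \frac{7}{2} + 2 - \frac{1}{10}\right) + 7600 = - \frac{8}{5} + 7600 = \frac{37992}{5}$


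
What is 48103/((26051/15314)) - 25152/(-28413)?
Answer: 6977024329666/246729021 ≈ 28278.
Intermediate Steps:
48103/((26051/15314)) - 25152/(-28413) = 48103/((26051*(1/15314))) - 25152*(-1/28413) = 48103/(26051/15314) + 8384/9471 = 48103*(15314/26051) + 8384/9471 = 736649342/26051 + 8384/9471 = 6977024329666/246729021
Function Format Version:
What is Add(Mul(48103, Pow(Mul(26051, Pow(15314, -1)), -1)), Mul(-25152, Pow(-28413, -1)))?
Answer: Rational(6977024329666, 246729021) ≈ 28278.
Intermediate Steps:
Add(Mul(48103, Pow(Mul(26051, Pow(15314, -1)), -1)), Mul(-25152, Pow(-28413, -1))) = Add(Mul(48103, Pow(Mul(26051, Rational(1, 15314)), -1)), Mul(-25152, Rational(-1, 28413))) = Add(Mul(48103, Pow(Rational(26051, 15314), -1)), Rational(8384, 9471)) = Add(Mul(48103, Rational(15314, 26051)), Rational(8384, 9471)) = Add(Rational(736649342, 26051), Rational(8384, 9471)) = Rational(6977024329666, 246729021)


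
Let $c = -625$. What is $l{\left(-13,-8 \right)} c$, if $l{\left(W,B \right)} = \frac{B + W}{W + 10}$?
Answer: $-4375$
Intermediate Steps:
$l{\left(W,B \right)} = \frac{B + W}{10 + W}$
$l{\left(-13,-8 \right)} c = \frac{-8 - 13}{10 - 13} \left(-625\right) = \frac{1}{-3} \left(-21\right) \left(-625\right) = \left(- \frac{1}{3}\right) \left(-21\right) \left(-625\right) = 7 \left(-625\right) = -4375$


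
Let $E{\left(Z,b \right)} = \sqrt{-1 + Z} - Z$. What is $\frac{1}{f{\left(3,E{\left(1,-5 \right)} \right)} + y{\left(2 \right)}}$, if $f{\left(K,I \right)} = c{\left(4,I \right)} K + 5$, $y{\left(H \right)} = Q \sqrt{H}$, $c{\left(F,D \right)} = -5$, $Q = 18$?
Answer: $\frac{5}{274} + \frac{9 \sqrt{2}}{274} \approx 0.0647$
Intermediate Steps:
$y{\left(H \right)} = 18 \sqrt{H}$
$f{\left(K,I \right)} = 5 - 5 K$ ($f{\left(K,I \right)} = - 5 K + 5 = 5 - 5 K$)
$\frac{1}{f{\left(3,E{\left(1,-5 \right)} \right)} + y{\left(2 \right)}} = \frac{1}{\left(5 - 15\right) + 18 \sqrt{2}} = \frac{1}{-10 + 18 \sqrt{2}}$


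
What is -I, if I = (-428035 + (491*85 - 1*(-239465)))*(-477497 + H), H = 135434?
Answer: -50226820605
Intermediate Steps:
I = 50226820605 (I = (-428035 + (491*85 - 1*(-239465)))*(-477497 + 135434) = (-428035 + (41735 + 239465))*(-342063) = (-428035 + 281200)*(-342063) = -146835*(-342063) = 50226820605)
-I = -1*50226820605 = -50226820605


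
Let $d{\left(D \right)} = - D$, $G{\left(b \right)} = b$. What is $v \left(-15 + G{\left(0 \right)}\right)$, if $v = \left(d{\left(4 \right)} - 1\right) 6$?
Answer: $450$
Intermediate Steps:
$v = -30$ ($v = \left(\left(-1\right) 4 - 1\right) 6 = \left(-4 - 1\right) 6 = \left(-5\right) 6 = -30$)
$v \left(-15 + G{\left(0 \right)}\right) = - 30 \left(-15 + 0\right) = \left(-30\right) \left(-15\right) = 450$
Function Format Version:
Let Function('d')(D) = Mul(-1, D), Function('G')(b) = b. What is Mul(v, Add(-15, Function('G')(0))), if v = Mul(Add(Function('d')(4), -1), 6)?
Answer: 450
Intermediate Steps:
v = -30 (v = Mul(Add(Mul(-1, 4), -1), 6) = Mul(Add(-4, -1), 6) = Mul(-5, 6) = -30)
Mul(v, Add(-15, Function('G')(0))) = Mul(-30, Add(-15, 0)) = Mul(-30, -15) = 450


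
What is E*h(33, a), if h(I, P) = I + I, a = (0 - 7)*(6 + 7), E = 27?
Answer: 1782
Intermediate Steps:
a = -91 (a = -7*13 = -91)
h(I, P) = 2*I
E*h(33, a) = 27*(2*33) = 27*66 = 1782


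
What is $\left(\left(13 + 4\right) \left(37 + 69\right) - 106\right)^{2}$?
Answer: $2876416$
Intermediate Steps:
$\left(\left(13 + 4\right) \left(37 + 69\right) - 106\right)^{2} = \left(17 \cdot 106 - 106\right)^{2} = \left(1802 - 106\right)^{2} = 1696^{2} = 2876416$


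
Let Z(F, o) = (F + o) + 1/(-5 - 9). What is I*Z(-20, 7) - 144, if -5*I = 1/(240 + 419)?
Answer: -6642537/46130 ≈ -144.00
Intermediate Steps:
Z(F, o) = -1/14 + F + o (Z(F, o) = (F + o) + 1/(-14) = (F + o) - 1/14 = -1/14 + F + o)
I = -1/3295 (I = -1/(5*(240 + 419)) = -⅕/659 = -⅕*1/659 = -1/3295 ≈ -0.00030349)
I*Z(-20, 7) - 144 = -(-1/14 - 20 + 7)/3295 - 144 = -1/3295*(-183/14) - 144 = 183/46130 - 144 = -6642537/46130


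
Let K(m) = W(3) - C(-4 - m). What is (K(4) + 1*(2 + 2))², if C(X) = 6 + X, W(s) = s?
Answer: 81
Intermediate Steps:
K(m) = 1 + m (K(m) = 3 - (6 + (-4 - m)) = 3 - (2 - m) = 3 + (-2 + m) = 1 + m)
(K(4) + 1*(2 + 2))² = ((1 + 4) + 1*(2 + 2))² = (5 + 1*4)² = (5 + 4)² = 9² = 81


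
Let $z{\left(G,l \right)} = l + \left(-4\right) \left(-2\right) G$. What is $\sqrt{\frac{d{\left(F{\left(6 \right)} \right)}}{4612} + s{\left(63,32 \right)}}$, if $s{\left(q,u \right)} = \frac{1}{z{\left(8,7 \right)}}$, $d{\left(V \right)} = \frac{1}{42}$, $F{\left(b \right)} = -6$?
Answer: $\frac{5 \sqrt{26649844746}}{6876492} \approx 0.1187$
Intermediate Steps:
$d{\left(V \right)} = \frac{1}{42}$
$z{\left(G,l \right)} = l + 8 G$
$s{\left(q,u \right)} = \frac{1}{71}$ ($s{\left(q,u \right)} = \frac{1}{7 + 8 \cdot 8} = \frac{1}{7 + 64} = \frac{1}{71}$)
$\sqrt{\frac{d{\left(F{\left(6 \right)} \right)}}{4612} + s{\left(63,32 \right)}} = \sqrt{\frac{1}{42 \cdot 4612} + \frac{1}{71}} = \sqrt{\frac{1}{42} \cdot \frac{1}{4612} + \frac{1}{71}} = \sqrt{\frac{1}{193704} + \frac{1}{71}} = \sqrt{\frac{193775}{13752984}} = \frac{5 \sqrt{26649844746}}{6876492}$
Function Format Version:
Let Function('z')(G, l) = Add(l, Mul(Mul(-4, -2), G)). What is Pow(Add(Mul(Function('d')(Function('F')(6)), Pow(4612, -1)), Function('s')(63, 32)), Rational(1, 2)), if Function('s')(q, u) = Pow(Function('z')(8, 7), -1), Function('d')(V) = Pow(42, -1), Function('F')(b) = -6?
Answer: Mul(Rational(5, 6876492), Pow(26649844746, Rational(1, 2))) ≈ 0.11870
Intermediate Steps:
Function('d')(V) = Rational(1, 42)
Function('z')(G, l) = Add(l, Mul(8, G))
Function('s')(q, u) = Rational(1, 71) (Function('s')(q, u) = Pow(Add(7, Mul(8, 8)), -1) = Pow(Add(7, 64), -1) = Pow(71, -1) = Rational(1, 71))
Pow(Add(Mul(Function('d')(Function('F')(6)), Pow(4612, -1)), Function('s')(63, 32)), Rational(1, 2)) = Pow(Add(Mul(Rational(1, 42), Pow(4612, -1)), Rational(1, 71)), Rational(1, 2)) = Pow(Add(Mul(Rational(1, 42), Rational(1, 4612)), Rational(1, 71)), Rational(1, 2)) = Pow(Add(Rational(1, 193704), Rational(1, 71)), Rational(1, 2)) = Pow(Rational(193775, 13752984), Rational(1, 2)) = Mul(Rational(5, 6876492), Pow(26649844746, Rational(1, 2)))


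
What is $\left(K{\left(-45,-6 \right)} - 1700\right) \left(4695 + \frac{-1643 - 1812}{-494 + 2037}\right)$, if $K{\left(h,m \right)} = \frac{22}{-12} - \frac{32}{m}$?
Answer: $- \frac{12284237745}{1543} \approx -7.9613 \cdot 10^{6}$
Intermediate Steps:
$K{\left(h,m \right)} = - \frac{11}{6} - \frac{32}{m}$ ($K{\left(h,m \right)} = 22 \left(- \frac{1}{12}\right) - \frac{32}{m} = - \frac{11}{6} - \frac{32}{m}$)
$\left(K{\left(-45,-6 \right)} - 1700\right) \left(4695 + \frac{-1643 - 1812}{-494 + 2037}\right) = \left(\left(- \frac{11}{6} - \frac{32}{-6}\right) - 1700\right) \left(4695 + \frac{-1643 - 1812}{-494 + 2037}\right) = \left(\left(- \frac{11}{6} - - \frac{16}{3}\right) - 1700\right) \left(4695 - \frac{3455}{1543}\right) = \left(\left(- \frac{11}{6} + \frac{16}{3}\right) - 1700\right) \left(4695 - \frac{3455}{1543}\right) = \left(\frac{7}{2} - 1700\right) \left(4695 - \frac{3455}{1543}\right) = \left(- \frac{3393}{2}\right) \frac{7240930}{1543} = - \frac{12284237745}{1543}$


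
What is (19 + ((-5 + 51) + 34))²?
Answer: 9801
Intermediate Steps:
(19 + ((-5 + 51) + 34))² = (19 + (46 + 34))² = (19 + 80)² = 99² = 9801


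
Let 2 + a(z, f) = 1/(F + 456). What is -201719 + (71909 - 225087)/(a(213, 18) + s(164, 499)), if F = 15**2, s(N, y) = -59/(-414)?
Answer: -20789474491/174425 ≈ -1.1919e+5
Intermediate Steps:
s(N, y) = 59/414 (s(N, y) = -59*(-1/414) = 59/414)
F = 225
a(z, f) = -1361/681 (a(z, f) = -2 + 1/(225 + 456) = -2 + 1/681 = -1361/681)
-201719 + (71909 - 225087)/(a(213, 18) + s(164, 499)) = -201719 + (71909 - 225087)/(-1361/681 + 59/414) = -201719 - 153178/(-174425/93978) = -201719 - 153178*(-93978/174425) = -201719 + 14395362084/174425 = -20789474491/174425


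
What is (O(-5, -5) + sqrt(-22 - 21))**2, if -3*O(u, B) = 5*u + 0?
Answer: 238/9 + 50*I*sqrt(43)/3 ≈ 26.444 + 109.29*I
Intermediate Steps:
O(u, B) = -5*u/3 (O(u, B) = -(5*u + 0)/3 = -5*u/3)
(O(-5, -5) + sqrt(-22 - 21))**2 = (-5/3*(-5) + sqrt(-22 - 21))**2 = (25/3 + sqrt(-43))**2 = (25/3 + I*sqrt(43))**2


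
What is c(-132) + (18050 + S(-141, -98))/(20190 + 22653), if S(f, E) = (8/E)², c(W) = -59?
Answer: -2008586157/34288681 ≈ -58.579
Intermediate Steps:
S(f, E) = 64/E²
c(-132) + (18050 + S(-141, -98))/(20190 + 22653) = -59 + (18050 + 64/(-98)²)/(20190 + 22653) = -59 + (18050 + 64*(1/9604))/42843 = -59 + (18050 + 16/2401)*(1/42843) = -59 + (43338066/2401)*(1/42843) = -59 + 14446022/34288681 = -2008586157/34288681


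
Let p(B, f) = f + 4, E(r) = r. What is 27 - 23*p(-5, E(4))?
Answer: -157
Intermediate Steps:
p(B, f) = 4 + f
27 - 23*p(-5, E(4)) = 27 - 23*(4 + 4) = 27 - 23*8 = 27 - 184 = -157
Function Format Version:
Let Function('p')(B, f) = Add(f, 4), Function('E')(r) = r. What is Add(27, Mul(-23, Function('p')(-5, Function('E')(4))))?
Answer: -157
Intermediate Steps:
Function('p')(B, f) = Add(4, f)
Add(27, Mul(-23, Function('p')(-5, Function('E')(4)))) = Add(27, Mul(-23, Add(4, 4))) = Add(27, Mul(-23, 8)) = Add(27, -184) = -157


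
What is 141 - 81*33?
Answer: -2532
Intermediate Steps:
141 - 81*33 = 141 - 2673 = -2532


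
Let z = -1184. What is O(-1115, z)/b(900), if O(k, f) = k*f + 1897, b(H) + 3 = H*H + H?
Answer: 1322057/810897 ≈ 1.6304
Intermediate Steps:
b(H) = -3 + H + H² (b(H) = -3 + (H*H + H) = -3 + (H² + H) = -3 + (H + H²) = -3 + H + H²)
O(k, f) = 1897 + f*k (O(k, f) = f*k + 1897 = 1897 + f*k)
O(-1115, z)/b(900) = (1897 - 1184*(-1115))/(-3 + 900 + 900²) = (1897 + 1320160)/(-3 + 900 + 810000) = 1322057/810897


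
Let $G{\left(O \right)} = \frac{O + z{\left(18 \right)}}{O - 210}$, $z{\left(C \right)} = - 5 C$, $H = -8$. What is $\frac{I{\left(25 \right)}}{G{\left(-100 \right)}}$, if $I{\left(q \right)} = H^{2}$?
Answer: $\frac{1984}{19} \approx 104.42$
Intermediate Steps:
$I{\left(q \right)} = 64$ ($I{\left(q \right)} = \left(-8\right)^{2} = 64$)
$G{\left(O \right)} = \frac{-90 + O}{-210 + O}$ ($G{\left(O \right)} = \frac{O - 90}{O - 210} = \frac{O - 90}{-210 + O} = \frac{-90 + O}{-210 + O}$)
$\frac{I{\left(25 \right)}}{G{\left(-100 \right)}} = \frac{64}{\frac{1}{-210 - 100} \left(-90 - 100\right)} = \frac{64}{\frac{1}{-310} \left(-190\right)} = \frac{64}{\left(- \frac{1}{310}\right) \left(-190\right)} = \frac{64}{\frac{19}{31}} = 64 \cdot \frac{31}{19} = \frac{1984}{19}$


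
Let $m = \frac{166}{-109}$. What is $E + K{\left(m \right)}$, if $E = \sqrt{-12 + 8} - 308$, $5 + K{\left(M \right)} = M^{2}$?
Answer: $- \frac{3691197}{11881} + 2 i \approx -310.68 + 2.0 i$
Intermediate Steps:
$m = - \frac{166}{109}$ ($m = 166 \left(- \frac{1}{109}\right) = - \frac{166}{109} \approx -1.5229$)
$K{\left(M \right)} = -5 + M^{2}$
$E = -308 + 2 i$ ($E = \sqrt{-4} - 308 = 2 i - 308 = -308 + 2 i \approx -308.0 + 2.0 i$)
$E + K{\left(m \right)} = \left(-308 + 2 i\right) - \left(5 - \left(- \frac{166}{109}\right)^{2}\right) = \left(-308 + 2 i\right) + \left(-5 + \frac{27556}{11881}\right) = \left(-308 + 2 i\right) - \frac{31849}{11881} = - \frac{3691197}{11881} + 2 i$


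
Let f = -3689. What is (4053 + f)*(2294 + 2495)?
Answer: 1743196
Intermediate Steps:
(4053 + f)*(2294 + 2495) = (4053 - 3689)*(2294 + 2495) = 364*4789 = 1743196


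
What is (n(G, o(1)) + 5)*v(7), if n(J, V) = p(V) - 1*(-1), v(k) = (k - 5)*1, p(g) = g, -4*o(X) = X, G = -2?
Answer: 23/2 ≈ 11.500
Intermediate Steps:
o(X) = -X/4
v(k) = -5 + k (v(k) = (-5 + k)*1 = -5 + k)
n(J, V) = 1 + V (n(J, V) = V - 1*(-1) = V + 1 = 1 + V)
(n(G, o(1)) + 5)*v(7) = ((1 - ¼*1) + 5)*(-5 + 7) = ((1 - ¼) + 5)*2 = (¾ + 5)*2 = (23/4)*2 = 23/2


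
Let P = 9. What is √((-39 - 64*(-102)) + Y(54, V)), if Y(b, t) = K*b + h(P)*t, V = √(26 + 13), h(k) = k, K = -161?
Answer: 3*√(-245 + √39) ≈ 46.355*I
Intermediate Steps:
V = √39 ≈ 6.2450
Y(b, t) = -161*b + 9*t
√((-39 - 64*(-102)) + Y(54, V)) = √((-39 - 64*(-102)) + (-161*54 + 9*√39)) = √((-39 + 6528) + (-8694 + 9*√39)) = √(6489 + (-8694 + 9*√39)) = √(-2205 + 9*√39)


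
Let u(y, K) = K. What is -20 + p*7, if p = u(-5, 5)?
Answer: 15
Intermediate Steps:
p = 5
-20 + p*7 = -20 + 5*7 = -20 + 35 = 15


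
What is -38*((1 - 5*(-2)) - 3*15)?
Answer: 1292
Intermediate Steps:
-38*((1 - 5*(-2)) - 3*15) = -38*((1 + 10) - 45) = -38*(11 - 45) = -38*(-34) = 1292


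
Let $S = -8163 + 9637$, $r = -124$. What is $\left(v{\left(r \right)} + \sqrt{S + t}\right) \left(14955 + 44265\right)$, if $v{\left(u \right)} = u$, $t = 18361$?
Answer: $-7343280 + 59220 \sqrt{19835} \approx 9.9707 \cdot 10^{5}$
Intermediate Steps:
$S = 1474$
$\left(v{\left(r \right)} + \sqrt{S + t}\right) \left(14955 + 44265\right) = \left(-124 + \sqrt{1474 + 18361}\right) \left(14955 + 44265\right) = \left(-124 + \sqrt{19835}\right) 59220 = -7343280 + 59220 \sqrt{19835}$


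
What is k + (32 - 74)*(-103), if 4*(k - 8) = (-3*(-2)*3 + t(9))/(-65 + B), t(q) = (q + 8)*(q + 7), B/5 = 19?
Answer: 52037/12 ≈ 4336.4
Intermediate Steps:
B = 95 (B = 5*19 = 95)
t(q) = (7 + q)*(8 + q) (t(q) = (8 + q)*(7 + q) = (7 + q)*(8 + q))
k = 125/12 (k = 8 + ((-3*(-2)*3 + (56 + 9**2 + 15*9))/(-65 + 95))/4 = 8 + ((6*3 + (56 + 81 + 135))/30)/4 = 8 + ((18 + 272)*(1/30))/4 = 8 + (290*(1/30))/4 = 8 + (1/4)*(29/3) = 8 + 29/12 = 125/12 ≈ 10.417)
k + (32 - 74)*(-103) = 125/12 + (32 - 74)*(-103) = 125/12 - 42*(-103) = 125/12 + 4326 = 52037/12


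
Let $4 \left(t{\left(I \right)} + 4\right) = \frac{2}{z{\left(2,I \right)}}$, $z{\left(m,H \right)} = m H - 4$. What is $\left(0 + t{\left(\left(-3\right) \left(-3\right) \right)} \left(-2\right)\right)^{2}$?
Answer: $\frac{12321}{196} \approx 62.862$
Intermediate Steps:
$z{\left(m,H \right)} = -4 + H m$ ($z{\left(m,H \right)} = H m - 4 = -4 + H m$)
$t{\left(I \right)} = -4 + \frac{1}{2 \left(-4 + 2 I\right)}$ ($t{\left(I \right)} = -4 + \frac{2 \frac{1}{-4 + I 2}}{4} = -4 + \frac{2 \frac{1}{-4 + 2 I}}{4} = -4 + \frac{1}{2 \left(-4 + 2 I\right)}$)
$\left(0 + t{\left(\left(-3\right) \left(-3\right) \right)} \left(-2\right)\right)^{2} = \left(0 + \frac{33 - 16 \left(\left(-3\right) \left(-3\right)\right)}{4 \left(-2 - -9\right)} \left(-2\right)\right)^{2} = \left(0 + \frac{33 - 144}{4 \left(-2 + 9\right)} \left(-2\right)\right)^{2} = \left(0 + \frac{33 - 144}{4 \cdot 7} \left(-2\right)\right)^{2} = \left(0 + \frac{1}{4} \cdot \frac{1}{7} \left(-111\right) \left(-2\right)\right)^{2} = \left(0 - - \frac{111}{14}\right)^{2} = \left(0 + \frac{111}{14}\right)^{2} = \left(\frac{111}{14}\right)^{2} = \frac{12321}{196}$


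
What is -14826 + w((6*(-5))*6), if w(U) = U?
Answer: -15006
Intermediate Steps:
-14826 + w((6*(-5))*6) = -14826 + (6*(-5))*6 = -14826 - 30*6 = -14826 - 180 = -15006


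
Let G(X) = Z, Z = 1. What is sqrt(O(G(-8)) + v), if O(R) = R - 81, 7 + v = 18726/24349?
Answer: 3*I*sqrt(5680451257)/24349 ≈ 9.2861*I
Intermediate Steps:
G(X) = 1
v = -151717/24349 (v = -7 + 18726/24349 = -151717/24349 ≈ -6.2309)
O(R) = -81 + R
sqrt(O(G(-8)) + v) = sqrt((-81 + 1) - 151717/24349) = sqrt(-80 - 151717/24349) = sqrt(-2099637/24349) = 3*I*sqrt(5680451257)/24349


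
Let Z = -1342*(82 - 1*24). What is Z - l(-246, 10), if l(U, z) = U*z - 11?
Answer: -75365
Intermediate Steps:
Z = -77836 (Z = -1342*(82 - 24) = -1342*58 = -77836)
l(U, z) = -11 + U*z
Z - l(-246, 10) = -77836 - (-11 - 246*10) = -77836 - (-11 - 2460) = -77836 - 1*(-2471) = -77836 + 2471 = -75365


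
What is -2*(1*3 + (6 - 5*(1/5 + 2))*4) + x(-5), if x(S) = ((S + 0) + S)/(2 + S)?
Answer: 112/3 ≈ 37.333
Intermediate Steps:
x(S) = 2*S/(2 + S) (x(S) = (S + S)/(2 + S) = (2*S)/(2 + S) = 2*S/(2 + S))
-2*(1*3 + (6 - 5*(1/5 + 2))*4) + x(-5) = -2*(1*3 + (6 - 5*(1/5 + 2))*4) + 2*(-5)/(2 - 5) = -2*(3 + (6 - 5*(⅕ + 2))*4) + 2*(-5)/(-3) = -2*(3 + (6 - 5*11/5)*4) + 2*(-5)*(-⅓) = -2*(3 + (6 - 11)*4) + 10/3 = -2*(3 - 5*4) + 10/3 = -2*(3 - 20) + 10/3 = -2*(-17) + 10/3 = 34 + 10/3 = 112/3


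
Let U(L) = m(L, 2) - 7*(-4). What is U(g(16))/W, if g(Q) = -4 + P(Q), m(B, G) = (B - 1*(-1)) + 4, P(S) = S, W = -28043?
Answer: -45/28043 ≈ -0.0016047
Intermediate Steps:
m(B, G) = 5 + B (m(B, G) = (B + 1) + 4 = (1 + B) + 4 = 5 + B)
g(Q) = -4 + Q
U(L) = 33 + L (U(L) = (5 + L) - 7*(-4) = (5 + L) + 28 = 33 + L)
U(g(16))/W = (33 + (-4 + 16))/(-28043) = (33 + 12)*(-1/28043) = 45*(-1/28043) = -45/28043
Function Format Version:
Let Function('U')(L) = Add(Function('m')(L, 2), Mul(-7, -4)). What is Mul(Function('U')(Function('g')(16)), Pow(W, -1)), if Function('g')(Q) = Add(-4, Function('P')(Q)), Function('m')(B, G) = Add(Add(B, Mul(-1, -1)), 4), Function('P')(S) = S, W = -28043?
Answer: Rational(-45, 28043) ≈ -0.0016047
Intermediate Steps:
Function('m')(B, G) = Add(5, B) (Function('m')(B, G) = Add(Add(B, 1), 4) = Add(Add(1, B), 4) = Add(5, B))
Function('g')(Q) = Add(-4, Q)
Function('U')(L) = Add(33, L) (Function('U')(L) = Add(Add(5, L), Mul(-7, -4)) = Add(Add(5, L), 28) = Add(33, L))
Mul(Function('U')(Function('g')(16)), Pow(W, -1)) = Mul(Add(33, Add(-4, 16)), Pow(-28043, -1)) = Mul(Add(33, 12), Rational(-1, 28043)) = Mul(45, Rational(-1, 28043)) = Rational(-45, 28043)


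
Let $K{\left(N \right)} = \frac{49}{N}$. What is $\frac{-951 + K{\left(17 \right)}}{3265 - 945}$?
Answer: $- \frac{8059}{19720} \approx -0.40867$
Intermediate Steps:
$\frac{-951 + K{\left(17 \right)}}{3265 - 945} = \frac{-951 + \frac{49}{17}}{3265 - 945} = \frac{-951 + 49 \cdot \frac{1}{17}}{2320} = \left(-951 + \frac{49}{17}\right) \frac{1}{2320} = \left(- \frac{16118}{17}\right) \frac{1}{2320} = - \frac{8059}{19720}$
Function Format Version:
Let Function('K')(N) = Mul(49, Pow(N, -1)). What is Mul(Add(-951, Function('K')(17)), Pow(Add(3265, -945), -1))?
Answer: Rational(-8059, 19720) ≈ -0.40867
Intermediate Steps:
Mul(Add(-951, Function('K')(17)), Pow(Add(3265, -945), -1)) = Mul(Add(-951, Mul(49, Pow(17, -1))), Pow(Add(3265, -945), -1)) = Mul(Add(-951, Mul(49, Rational(1, 17))), Pow(2320, -1)) = Mul(Add(-951, Rational(49, 17)), Rational(1, 2320)) = Mul(Rational(-16118, 17), Rational(1, 2320)) = Rational(-8059, 19720)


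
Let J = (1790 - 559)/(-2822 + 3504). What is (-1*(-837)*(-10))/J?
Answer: -5708340/1231 ≈ -4637.2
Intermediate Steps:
J = 1231/682 ≈ 1.8050
(-1*(-837)*(-10))/J = (-1*(-837)*(-10))/(1231/682) = (837*(-10))*(682/1231) = -8370*682/1231 = -5708340/1231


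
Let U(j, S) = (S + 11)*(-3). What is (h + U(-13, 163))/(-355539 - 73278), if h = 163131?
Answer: -54203/142939 ≈ -0.37920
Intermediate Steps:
U(j, S) = -33 - 3*S (U(j, S) = (11 + S)*(-3) = -33 - 3*S)
(h + U(-13, 163))/(-355539 - 73278) = (163131 + (-33 - 3*163))/(-355539 - 73278) = (163131 + (-33 - 489))/(-428817) = (163131 - 522)*(-1/428817) = 162609*(-1/428817) = -54203/142939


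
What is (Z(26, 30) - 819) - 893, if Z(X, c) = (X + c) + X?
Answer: -1630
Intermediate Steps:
Z(X, c) = c + 2*X
(Z(26, 30) - 819) - 893 = ((30 + 2*26) - 819) - 893 = ((30 + 52) - 819) - 893 = (82 - 819) - 893 = -737 - 893 = -1630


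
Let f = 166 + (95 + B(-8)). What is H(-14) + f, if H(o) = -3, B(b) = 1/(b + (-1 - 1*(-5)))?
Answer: 1031/4 ≈ 257.75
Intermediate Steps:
B(b) = 1/(4 + b) (B(b) = 1/(b + (-1 + 5)) = 1/(b + 4) = 1/(4 + b))
f = 1043/4 (f = 166 + (95 + 1/(4 - 8)) = 166 + (95 + 1/(-4)) = 166 + (95 - ¼) = 166 + 379/4 = 1043/4 ≈ 260.75)
H(-14) + f = -3 + 1043/4 = 1031/4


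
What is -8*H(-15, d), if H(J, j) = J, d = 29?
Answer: 120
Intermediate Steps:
-8*H(-15, d) = -8*(-15) = 120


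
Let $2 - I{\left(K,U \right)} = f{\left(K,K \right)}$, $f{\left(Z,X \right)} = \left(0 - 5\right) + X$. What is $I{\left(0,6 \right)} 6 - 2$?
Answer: $40$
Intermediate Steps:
$f{\left(Z,X \right)} = -5 + X$
$I{\left(K,U \right)} = 7 - K$ ($I{\left(K,U \right)} = 2 - \left(-5 + K\right) = 7 - K$)
$I{\left(0,6 \right)} 6 - 2 = \left(7 - 0\right) 6 - 2 = \left(7 + 0\right) 6 - 2 = 7 \cdot 6 - 2 = 42 - 2 = 40$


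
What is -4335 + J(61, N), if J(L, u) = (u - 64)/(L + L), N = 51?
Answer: -528883/122 ≈ -4335.1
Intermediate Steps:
J(L, u) = (-64 + u)/(2*L) (J(L, u) = (-64 + u)/((2*L)) = (-64 + u)*(1/(2*L)) = (-64 + u)/(2*L))
-4335 + J(61, N) = -4335 + (1/2)*(-64 + 51)/61 = -4335 + (1/2)*(1/61)*(-13) = -4335 - 13/122 = -528883/122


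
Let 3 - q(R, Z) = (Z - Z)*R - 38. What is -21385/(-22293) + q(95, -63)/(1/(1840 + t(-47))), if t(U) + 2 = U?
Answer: 1637018668/22293 ≈ 73432.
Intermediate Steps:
t(U) = -2 + U
q(R, Z) = 41 (q(R, Z) = 3 - ((Z - Z)*R - 38) = 3 - (0*R - 38) = 3 - (0 - 38) = 3 - 1*(-38) = 3 + 38 = 41)
-21385/(-22293) + q(95, -63)/(1/(1840 + t(-47))) = -21385/(-22293) + 41/(1/(1840 + (-2 - 47))) = -21385*(-1/22293) + 41/(1/(1840 - 49)) = 21385/22293 + 41/(1/1791) = 21385/22293 + 41*1791 = 21385/22293 + 73431 = 1637018668/22293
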